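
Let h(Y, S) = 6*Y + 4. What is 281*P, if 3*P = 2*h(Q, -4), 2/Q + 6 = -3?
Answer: 4496/9 ≈ 499.56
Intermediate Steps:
Q = -2/9 (Q = 2/(-6 - 3) = 2/(-9) = 2*(-⅑) = -2/9 ≈ -0.22222)
h(Y, S) = 4 + 6*Y
P = 16/9 (P = (2*(4 + 6*(-2/9)))/3 = (2*(4 - 4/3))/3 = (2*(8/3))/3 = (⅓)*(16/3) = 16/9 ≈ 1.7778)
281*P = 281*(16/9) = 4496/9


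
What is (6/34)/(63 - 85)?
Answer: -3/374 ≈ -0.0080214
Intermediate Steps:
(6/34)/(63 - 85) = (6*(1/34))/(-22) = -1/22*3/17 = -3/374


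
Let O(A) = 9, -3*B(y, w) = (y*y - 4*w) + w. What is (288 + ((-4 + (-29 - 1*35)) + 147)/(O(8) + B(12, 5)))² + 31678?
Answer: 130962137/1156 ≈ 1.1329e+5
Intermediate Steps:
B(y, w) = w - y²/3 (B(y, w) = -((y*y - 4*w) + w)/3 = -((y² - 4*w) + w)/3 = -(y² - 3*w)/3 = w - y²/3)
(288 + ((-4 + (-29 - 1*35)) + 147)/(O(8) + B(12, 5)))² + 31678 = (288 + ((-4 + (-29 - 1*35)) + 147)/(9 + (5 - ⅓*12²)))² + 31678 = (288 + ((-4 + (-29 - 35)) + 147)/(9 + (5 - ⅓*144)))² + 31678 = (288 + ((-4 - 64) + 147)/(9 + (5 - 48)))² + 31678 = (288 + (-68 + 147)/(9 - 43))² + 31678 = (288 + 79/(-34))² + 31678 = (288 + 79*(-1/34))² + 31678 = (288 - 79/34)² + 31678 = (9713/34)² + 31678 = 94342369/1156 + 31678 = 130962137/1156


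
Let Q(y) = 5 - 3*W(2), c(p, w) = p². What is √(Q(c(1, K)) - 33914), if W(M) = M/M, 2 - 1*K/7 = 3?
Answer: 6*I*√942 ≈ 184.15*I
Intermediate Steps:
K = -7 (K = 14 - 7*3 = 14 - 21 = -7)
W(M) = 1
Q(y) = 2 (Q(y) = 5 - 3*1 = 5 - 3 = 2)
√(Q(c(1, K)) - 33914) = √(2 - 33914) = √(-33912) = 6*I*√942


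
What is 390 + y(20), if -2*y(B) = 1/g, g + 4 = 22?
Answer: 14039/36 ≈ 389.97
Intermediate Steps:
g = 18 (g = -4 + 22 = 18)
y(B) = -1/36 (y(B) = -½/18 = -½*1/18 = -1/36)
390 + y(20) = 390 - 1/36 = 14039/36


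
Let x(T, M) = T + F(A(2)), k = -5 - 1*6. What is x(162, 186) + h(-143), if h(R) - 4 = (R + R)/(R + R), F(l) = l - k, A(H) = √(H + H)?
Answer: 180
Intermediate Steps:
A(H) = √2*√H (A(H) = √(2*H) = √2*√H)
k = -11 (k = -5 - 6 = -11)
F(l) = 11 + l (F(l) = l - 1*(-11) = l + 11 = 11 + l)
h(R) = 5 (h(R) = 4 + (R + R)/(R + R) = 4 + (2*R)/((2*R)) = 4 + (2*R)*(1/(2*R)) = 4 + 1 = 5)
x(T, M) = 13 + T (x(T, M) = T + (11 + √2*√2) = T + (11 + 2) = T + 13 = 13 + T)
x(162, 186) + h(-143) = (13 + 162) + 5 = 175 + 5 = 180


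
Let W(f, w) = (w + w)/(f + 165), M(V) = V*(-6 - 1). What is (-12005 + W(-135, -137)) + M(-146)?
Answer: -164882/15 ≈ -10992.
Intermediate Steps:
M(V) = -7*V (M(V) = V*(-7) = -7*V)
W(f, w) = 2*w/(165 + f) (W(f, w) = (2*w)/(165 + f) = 2*w/(165 + f))
(-12005 + W(-135, -137)) + M(-146) = (-12005 + 2*(-137)/(165 - 135)) - 7*(-146) = (-12005 + 2*(-137)/30) + 1022 = (-12005 + 2*(-137)*(1/30)) + 1022 = (-12005 - 137/15) + 1022 = -180212/15 + 1022 = -164882/15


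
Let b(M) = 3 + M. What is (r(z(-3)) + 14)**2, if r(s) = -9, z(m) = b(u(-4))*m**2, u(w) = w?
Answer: 25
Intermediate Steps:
z(m) = -m**2 (z(m) = (3 - 4)*m**2 = -m**2)
(r(z(-3)) + 14)**2 = (-9 + 14)**2 = 5**2 = 25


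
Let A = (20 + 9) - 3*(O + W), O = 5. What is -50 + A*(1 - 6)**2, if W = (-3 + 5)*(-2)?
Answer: 600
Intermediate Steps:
W = -4 (W = 2*(-2) = -4)
A = 26 (A = (20 + 9) - 3*(5 - 4) = 29 - 3*1 = 29 - 3 = 26)
-50 + A*(1 - 6)**2 = -50 + 26*(1 - 6)**2 = -50 + 26*(-5)**2 = -50 + 26*25 = -50 + 650 = 600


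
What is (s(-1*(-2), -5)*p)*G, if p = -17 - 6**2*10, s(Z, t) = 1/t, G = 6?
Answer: 2262/5 ≈ 452.40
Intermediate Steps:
p = -377 (p = -17 - 36*10 = -17 - 1*360 = -17 - 360 = -377)
(s(-1*(-2), -5)*p)*G = (-377/(-5))*6 = -1/5*(-377)*6 = (377/5)*6 = 2262/5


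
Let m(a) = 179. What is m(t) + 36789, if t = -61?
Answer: 36968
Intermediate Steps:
m(t) + 36789 = 179 + 36789 = 36968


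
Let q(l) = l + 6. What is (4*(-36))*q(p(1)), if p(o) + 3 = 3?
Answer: -864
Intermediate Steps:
p(o) = 0 (p(o) = -3 + 3 = 0)
q(l) = 6 + l
(4*(-36))*q(p(1)) = (4*(-36))*(6 + 0) = -144*6 = -864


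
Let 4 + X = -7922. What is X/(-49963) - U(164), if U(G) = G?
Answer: -8186006/49963 ≈ -163.84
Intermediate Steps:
X = -7926 (X = -4 - 7922 = -7926)
X/(-49963) - U(164) = -7926/(-49963) - 1*164 = -7926*(-1/49963) - 164 = 7926/49963 - 164 = -8186006/49963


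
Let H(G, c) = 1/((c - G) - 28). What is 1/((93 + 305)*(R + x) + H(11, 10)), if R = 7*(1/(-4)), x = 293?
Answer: 58/6723213 ≈ 8.6268e-6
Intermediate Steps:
H(G, c) = 1/(-28 + c - G)
R = -7/4 (R = 7*(1*(-¼)) = 7*(-¼) = -7/4 ≈ -1.7500)
1/((93 + 305)*(R + x) + H(11, 10)) = 1/((93 + 305)*(-7/4 + 293) + 1/(-28 + 10 - 1*11)) = 1/(398*(1165/4) + 1/(-28 + 10 - 11)) = 1/(231835/2 + 1/(-29)) = 1/(231835/2 - 1/29) = 1/(6723213/58) = 58/6723213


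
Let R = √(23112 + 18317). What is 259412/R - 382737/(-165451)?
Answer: 382737/165451 + 259412*√41429/41429 ≈ 1276.8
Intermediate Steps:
R = √41429 ≈ 203.54
259412/R - 382737/(-165451) = 259412/(√41429) - 382737/(-165451) = 259412*(√41429/41429) - 382737*(-1/165451) = 259412*√41429/41429 + 382737/165451 = 382737/165451 + 259412*√41429/41429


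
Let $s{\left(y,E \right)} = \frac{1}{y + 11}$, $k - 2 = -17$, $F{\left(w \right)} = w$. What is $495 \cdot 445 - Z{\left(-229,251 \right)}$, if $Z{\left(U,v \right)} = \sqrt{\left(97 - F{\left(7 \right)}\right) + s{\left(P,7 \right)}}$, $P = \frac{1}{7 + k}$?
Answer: $220275 - \frac{\sqrt{681906}}{87} \approx 2.2027 \cdot 10^{5}$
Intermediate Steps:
$k = -15$ ($k = 2 - 17 = -15$)
$P = - \frac{1}{8}$ ($P = \frac{1}{7 - 15} = \frac{1}{-8} = - \frac{1}{8} \approx -0.125$)
$s{\left(y,E \right)} = \frac{1}{11 + y}$
$Z{\left(U,v \right)} = \frac{\sqrt{681906}}{87}$ ($Z{\left(U,v \right)} = \sqrt{\left(97 - 7\right) + \frac{1}{11 - \frac{1}{8}}} = \sqrt{\left(97 - 7\right) + \frac{1}{\frac{87}{8}}} = \sqrt{90 + \frac{8}{87}} = \sqrt{\frac{7838}{87}} = \frac{\sqrt{681906}}{87}$)
$495 \cdot 445 - Z{\left(-229,251 \right)} = 495 \cdot 445 - \frac{\sqrt{681906}}{87} = 220275 - \frac{\sqrt{681906}}{87}$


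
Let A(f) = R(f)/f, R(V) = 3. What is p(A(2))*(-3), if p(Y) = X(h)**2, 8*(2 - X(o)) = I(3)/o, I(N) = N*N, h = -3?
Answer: -1083/64 ≈ -16.922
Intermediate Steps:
A(f) = 3/f
I(N) = N**2
X(o) = 2 - 9/(8*o) (X(o) = 2 - 3**2/(8*o) = 2 - 9/(8*o))
p(Y) = 361/64 (p(Y) = (2 - 9/8/(-3))**2 = (2 - 9/8*(-1/3))**2 = (2 + 3/8)**2 = (19/8)**2 = 361/64)
p(A(2))*(-3) = (361/64)*(-3) = -1083/64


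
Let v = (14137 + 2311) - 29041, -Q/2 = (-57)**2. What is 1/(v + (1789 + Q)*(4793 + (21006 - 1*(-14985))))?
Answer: -1/192064449 ≈ -5.2066e-9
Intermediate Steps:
Q = -6498 (Q = -2*(-57)**2 = -2*3249 = -6498)
v = -12593 (v = 16448 - 29041 = -12593)
1/(v + (1789 + Q)*(4793 + (21006 - 1*(-14985)))) = 1/(-12593 + (1789 - 6498)*(4793 + (21006 - 1*(-14985)))) = 1/(-12593 - 4709*(4793 + (21006 + 14985))) = 1/(-12593 - 4709*(4793 + 35991)) = 1/(-12593 - 4709*40784) = 1/(-12593 - 192051856) = 1/(-192064449) = -1/192064449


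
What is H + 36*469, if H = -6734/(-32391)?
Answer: 546896378/32391 ≈ 16884.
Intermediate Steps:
H = 6734/32391 (H = -6734*(-1/32391) = 6734/32391 ≈ 0.20790)
H + 36*469 = 6734/32391 + 36*469 = 6734/32391 + 16884 = 546896378/32391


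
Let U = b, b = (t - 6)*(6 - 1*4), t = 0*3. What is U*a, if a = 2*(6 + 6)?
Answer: -288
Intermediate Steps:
a = 24 (a = 2*12 = 24)
t = 0
b = -12 (b = (0 - 6)*(6 - 1*4) = -6*(6 - 4) = -6*2 = -12)
U = -12
U*a = -12*24 = -288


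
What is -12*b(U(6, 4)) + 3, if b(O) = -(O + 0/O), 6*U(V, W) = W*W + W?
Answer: 43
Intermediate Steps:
U(V, W) = W/6 + W²/6 (U(V, W) = (W*W + W)/6 = (W² + W)/6 = (W + W²)/6 = W/6 + W²/6)
b(O) = -O (b(O) = -(O + 0) = -O)
-12*b(U(6, 4)) + 3 = -(-12)*(⅙)*4*(1 + 4) + 3 = -(-12)*(⅙)*4*5 + 3 = -(-12)*10/3 + 3 = -12*(-10/3) + 3 = 40 + 3 = 43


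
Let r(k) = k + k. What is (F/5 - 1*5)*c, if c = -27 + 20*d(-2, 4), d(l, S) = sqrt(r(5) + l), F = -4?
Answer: 783/5 - 232*sqrt(2) ≈ -171.50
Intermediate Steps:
r(k) = 2*k
d(l, S) = sqrt(10 + l) (d(l, S) = sqrt(2*5 + l) = sqrt(10 + l))
c = -27 + 40*sqrt(2) (c = -27 + 20*sqrt(10 - 2) = -27 + 20*sqrt(8) = -27 + 20*(2*sqrt(2)) = -27 + 40*sqrt(2) ≈ 29.569)
(F/5 - 1*5)*c = (-4/5 - 1*5)*(-27 + 40*sqrt(2)) = (-4*1/5 - 5)*(-27 + 40*sqrt(2)) = (-4/5 - 5)*(-27 + 40*sqrt(2)) = -29*(-27 + 40*sqrt(2))/5 = 783/5 - 232*sqrt(2)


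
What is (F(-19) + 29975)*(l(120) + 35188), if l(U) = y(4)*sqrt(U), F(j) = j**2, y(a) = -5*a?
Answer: 1067463168 - 1213440*sqrt(30) ≈ 1.0608e+9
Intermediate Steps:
l(U) = -20*sqrt(U) (l(U) = (-5*4)*sqrt(U) = -20*sqrt(U))
(F(-19) + 29975)*(l(120) + 35188) = ((-19)**2 + 29975)*(-40*sqrt(30) + 35188) = (361 + 29975)*(-40*sqrt(30) + 35188) = 30336*(-40*sqrt(30) + 35188) = 30336*(35188 - 40*sqrt(30)) = 1067463168 - 1213440*sqrt(30)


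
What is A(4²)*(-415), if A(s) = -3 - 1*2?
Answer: 2075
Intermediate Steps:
A(s) = -5 (A(s) = -3 - 2 = -5)
A(4²)*(-415) = -5*(-415) = 2075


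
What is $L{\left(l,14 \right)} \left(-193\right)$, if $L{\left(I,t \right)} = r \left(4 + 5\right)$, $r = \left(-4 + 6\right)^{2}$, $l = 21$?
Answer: $-6948$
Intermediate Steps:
$r = 4$ ($r = 2^{2} = 4$)
$L{\left(I,t \right)} = 36$ ($L{\left(I,t \right)} = 4 \left(4 + 5\right) = 4 \cdot 9 = 36$)
$L{\left(l,14 \right)} \left(-193\right) = 36 \left(-193\right) = -6948$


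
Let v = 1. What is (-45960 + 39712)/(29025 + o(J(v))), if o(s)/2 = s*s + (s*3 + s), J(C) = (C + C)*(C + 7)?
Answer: -6248/29665 ≈ -0.21062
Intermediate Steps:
J(C) = 2*C*(7 + C) (J(C) = (2*C)*(7 + C) = 2*C*(7 + C))
o(s) = 2*s**2 + 8*s (o(s) = 2*(s*s + (s*3 + s)) = 2*(s**2 + (3*s + s)) = 2*(s**2 + 4*s) = 2*s**2 + 8*s)
(-45960 + 39712)/(29025 + o(J(v))) = (-45960 + 39712)/(29025 + 2*(2*1*(7 + 1))*(4 + 2*1*(7 + 1))) = -6248/(29025 + 2*(2*1*8)*(4 + 2*1*8)) = -6248/(29025 + 2*16*(4 + 16)) = -6248/(29025 + 2*16*20) = -6248/(29025 + 640) = -6248/29665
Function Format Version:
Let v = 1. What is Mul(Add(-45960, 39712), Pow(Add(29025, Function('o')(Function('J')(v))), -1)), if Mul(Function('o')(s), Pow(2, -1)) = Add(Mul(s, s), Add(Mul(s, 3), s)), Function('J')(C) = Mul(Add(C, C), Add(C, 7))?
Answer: Rational(-6248, 29665) ≈ -0.21062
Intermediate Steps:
Function('J')(C) = Mul(2, C, Add(7, C)) (Function('J')(C) = Mul(Mul(2, C), Add(7, C)) = Mul(2, C, Add(7, C)))
Function('o')(s) = Add(Mul(2, Pow(s, 2)), Mul(8, s)) (Function('o')(s) = Mul(2, Add(Mul(s, s), Add(Mul(s, 3), s))) = Mul(2, Add(Pow(s, 2), Add(Mul(3, s), s))) = Mul(2, Add(Pow(s, 2), Mul(4, s))) = Add(Mul(2, Pow(s, 2)), Mul(8, s)))
Mul(Add(-45960, 39712), Pow(Add(29025, Function('o')(Function('J')(v))), -1)) = Mul(Add(-45960, 39712), Pow(Add(29025, Mul(2, Mul(2, 1, Add(7, 1)), Add(4, Mul(2, 1, Add(7, 1))))), -1)) = Mul(-6248, Pow(Add(29025, Mul(2, Mul(2, 1, 8), Add(4, Mul(2, 1, 8)))), -1)) = Mul(-6248, Pow(Add(29025, Mul(2, 16, Add(4, 16))), -1)) = Mul(-6248, Pow(Add(29025, Mul(2, 16, 20)), -1)) = Mul(-6248, Pow(Add(29025, 640), -1)) = Mul(-6248, Pow(29665, -1)) = Mul(-6248, Rational(1, 29665)) = Rational(-6248, 29665)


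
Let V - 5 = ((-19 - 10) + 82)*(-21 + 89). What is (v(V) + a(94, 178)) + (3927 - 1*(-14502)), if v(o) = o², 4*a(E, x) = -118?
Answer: 26086561/2 ≈ 1.3043e+7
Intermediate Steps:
V = 3609 (V = 5 + ((-19 - 10) + 82)*(-21 + 89) = 5 + (-29 + 82)*68 = 5 + 53*68 = 5 + 3604 = 3609)
a(E, x) = -59/2 (a(E, x) = (¼)*(-118) = -59/2)
(v(V) + a(94, 178)) + (3927 - 1*(-14502)) = (3609² - 59/2) + (3927 - 1*(-14502)) = (13024881 - 59/2) + (3927 + 14502) = 26049703/2 + 18429 = 26086561/2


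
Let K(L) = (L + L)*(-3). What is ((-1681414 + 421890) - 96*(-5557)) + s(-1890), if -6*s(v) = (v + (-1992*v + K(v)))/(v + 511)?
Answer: -142942379/197 ≈ -7.2560e+5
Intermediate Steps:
K(L) = -6*L (K(L) = (2*L)*(-3) = -6*L)
s(v) = 1997*v/(6*(511 + v)) (s(v) = -(v + (-1992*v - 6*v))/(6*(v + 511)) = -(v - 1998*v)/(6*(511 + v)) = -(-1997*v)/(6*(511 + v)) = -(-1997)*v/(6*(511 + v)) = 1997*v/(6*(511 + v)))
((-1681414 + 421890) - 96*(-5557)) + s(-1890) = ((-1681414 + 421890) - 96*(-5557)) + (1997/6)*(-1890)/(511 - 1890) = (-1259524 + 533472) + (1997/6)*(-1890)/(-1379) = -726052 + (1997/6)*(-1890)*(-1/1379) = -726052 + 89865/197 = -142942379/197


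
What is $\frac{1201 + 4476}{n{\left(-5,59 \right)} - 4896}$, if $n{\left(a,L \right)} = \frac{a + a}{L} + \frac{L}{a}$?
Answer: $- \frac{1674715}{1447851} \approx -1.1567$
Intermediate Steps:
$n{\left(a,L \right)} = \frac{L}{a} + \frac{2 a}{L}$ ($n{\left(a,L \right)} = \frac{2 a}{L} + \frac{L}{a} = \frac{L}{a} + \frac{2 a}{L}$)
$\frac{1201 + 4476}{n{\left(-5,59 \right)} - 4896} = \frac{1201 + 4476}{\left(\frac{59}{-5} + 2 \left(-5\right) \frac{1}{59}\right) - 4896} = \frac{5677}{\left(59 \left(- \frac{1}{5}\right) + 2 \left(-5\right) \frac{1}{59}\right) - 4896} = \frac{5677}{\left(- \frac{59}{5} - \frac{10}{59}\right) - 4896} = \frac{5677}{- \frac{3531}{295} - 4896} = \frac{5677}{- \frac{1447851}{295}} = 5677 \left(- \frac{295}{1447851}\right) = - \frac{1674715}{1447851}$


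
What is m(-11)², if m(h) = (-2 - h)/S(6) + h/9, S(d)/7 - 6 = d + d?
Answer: 21025/15876 ≈ 1.3243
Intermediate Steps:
S(d) = 42 + 14*d (S(d) = 42 + 7*(d + d) = 42 + 7*(2*d) = 42 + 14*d)
m(h) = -1/63 + 13*h/126 (m(h) = (-2 - h)/(42 + 14*6) + h/9 = (-2 - h)/(42 + 84) + h*(⅑) = (-2 - h)/126 + h/9 = (-2 - h)*(1/126) + h/9 = (-1/63 - h/126) + h/9 = -1/63 + 13*h/126)
m(-11)² = (-1/63 + (13/126)*(-11))² = (-1/63 - 143/126)² = (-145/126)² = 21025/15876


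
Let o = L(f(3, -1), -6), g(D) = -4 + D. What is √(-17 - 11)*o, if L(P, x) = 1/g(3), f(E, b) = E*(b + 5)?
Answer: -2*I*√7 ≈ -5.2915*I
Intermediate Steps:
f(E, b) = E*(5 + b)
L(P, x) = -1 (L(P, x) = 1/(-4 + 3) = 1/(-1) = -1)
o = -1
√(-17 - 11)*o = √(-17 - 11)*(-1) = √(-28)*(-1) = (2*I*√7)*(-1) = -2*I*√7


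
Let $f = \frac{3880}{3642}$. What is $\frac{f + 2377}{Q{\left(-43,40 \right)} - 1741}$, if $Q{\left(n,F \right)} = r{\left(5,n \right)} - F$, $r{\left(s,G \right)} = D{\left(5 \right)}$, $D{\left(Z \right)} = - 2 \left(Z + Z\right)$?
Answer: $- \frac{4330457}{3279621} \approx -1.3204$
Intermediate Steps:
$D{\left(Z \right)} = - 4 Z$ ($D{\left(Z \right)} = - 2 \cdot 2 Z = - 4 Z$)
$r{\left(s,G \right)} = -20$ ($r{\left(s,G \right)} = \left(-4\right) 5 = -20$)
$Q{\left(n,F \right)} = -20 - F$
$f = \frac{1940}{1821}$ ($f = 3880 \cdot \frac{1}{3642} = \frac{1940}{1821} \approx 1.0653$)
$\frac{f + 2377}{Q{\left(-43,40 \right)} - 1741} = \frac{\frac{1940}{1821} + 2377}{\left(-20 - 40\right) - 1741} = \frac{4330457}{1821 \left(\left(-20 - 40\right) - 1741\right)} = \frac{4330457}{1821 \left(-60 - 1741\right)} = \frac{4330457}{1821 \left(-1801\right)} = \frac{4330457}{1821} \left(- \frac{1}{1801}\right) = - \frac{4330457}{3279621}$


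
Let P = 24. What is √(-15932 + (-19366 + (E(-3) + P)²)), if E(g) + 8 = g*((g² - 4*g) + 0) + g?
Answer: 23*I*√62 ≈ 181.1*I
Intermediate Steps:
E(g) = -8 + g + g*(g² - 4*g) (E(g) = -8 + (g*((g² - 4*g) + 0) + g) = -8 + (g*(g² - 4*g) + g) = -8 + (g + g*(g² - 4*g)) = -8 + g + g*(g² - 4*g))
√(-15932 + (-19366 + (E(-3) + P)²)) = √(-15932 + (-19366 + ((-8 - 3 + (-3)³ - 4*(-3)²) + 24)²)) = √(-15932 + (-19366 + ((-8 - 3 - 27 - 4*9) + 24)²)) = √(-15932 + (-19366 + ((-8 - 3 - 27 - 36) + 24)²)) = √(-15932 + (-19366 + (-74 + 24)²)) = √(-15932 + (-19366 + (-50)²)) = √(-15932 + (-19366 + 2500)) = √(-15932 - 16866) = √(-32798) = 23*I*√62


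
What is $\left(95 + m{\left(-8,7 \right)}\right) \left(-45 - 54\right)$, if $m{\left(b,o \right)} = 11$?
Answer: $-10494$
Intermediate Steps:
$\left(95 + m{\left(-8,7 \right)}\right) \left(-45 - 54\right) = \left(95 + 11\right) \left(-45 - 54\right) = 106 \left(-99\right) = -10494$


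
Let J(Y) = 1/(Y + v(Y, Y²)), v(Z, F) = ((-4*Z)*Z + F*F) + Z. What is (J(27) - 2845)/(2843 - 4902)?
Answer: 1503807254/1088344161 ≈ 1.3817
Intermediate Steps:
v(Z, F) = Z + F² - 4*Z² (v(Z, F) = (-4*Z² + F²) + Z = (F² - 4*Z²) + Z = Z + F² - 4*Z²)
J(Y) = 1/(Y⁴ - 4*Y² + 2*Y) (J(Y) = 1/(Y + (Y + (Y²)² - 4*Y²)) = 1/(Y + (Y + Y⁴ - 4*Y²)) = 1/(Y⁴ - 4*Y² + 2*Y))
(J(27) - 2845)/(2843 - 4902) = (1/(27*(2 + 27³ - 4*27)) - 2845)/(2843 - 4902) = (1/(27*(2 + 19683 - 108)) - 2845)/(-2059) = ((1/27)/19577 - 2845)*(-1/2059) = ((1/27)*(1/19577) - 2845)*(-1/2059) = (1/528579 - 2845)*(-1/2059) = -1503807254/528579*(-1/2059) = 1503807254/1088344161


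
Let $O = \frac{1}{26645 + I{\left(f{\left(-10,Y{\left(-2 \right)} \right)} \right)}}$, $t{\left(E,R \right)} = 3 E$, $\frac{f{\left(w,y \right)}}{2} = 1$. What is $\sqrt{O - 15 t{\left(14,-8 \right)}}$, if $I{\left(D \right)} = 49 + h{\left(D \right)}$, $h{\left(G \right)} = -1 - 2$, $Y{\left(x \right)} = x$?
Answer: $\frac{i \sqrt{448817946339}}{26691} \approx 25.1 i$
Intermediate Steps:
$h{\left(G \right)} = -3$ ($h{\left(G \right)} = -1 - 2 = -3$)
$f{\left(w,y \right)} = 2$ ($f{\left(w,y \right)} = 2 \cdot 1 = 2$)
$I{\left(D \right)} = 46$ ($I{\left(D \right)} = 49 - 3 = 46$)
$O = \frac{1}{26691}$ ($O = \frac{1}{26645 + 46} = \frac{1}{26691} \approx 3.7466 \cdot 10^{-5}$)
$\sqrt{O - 15 t{\left(14,-8 \right)}} = \sqrt{\frac{1}{26691} - 15 \cdot 3 \cdot 14} = \sqrt{\frac{1}{26691} - 630} = \sqrt{- \frac{16815329}{26691}} = \frac{i \sqrt{448817946339}}{26691}$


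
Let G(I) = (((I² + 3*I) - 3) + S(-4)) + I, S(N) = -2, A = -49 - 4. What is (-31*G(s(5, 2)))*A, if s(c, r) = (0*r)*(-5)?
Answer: -8215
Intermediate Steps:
A = -53
s(c, r) = 0 (s(c, r) = 0*(-5) = 0)
G(I) = -5 + I² + 4*I (G(I) = (((I² + 3*I) - 3) - 2) + I = ((-3 + I² + 3*I) - 2) + I = (-5 + I² + 3*I) + I = -5 + I² + 4*I)
(-31*G(s(5, 2)))*A = -31*(-5 + 0² + 4*0)*(-53) = -31*(-5 + 0 + 0)*(-53) = -31*(-5)*(-53) = 155*(-53) = -8215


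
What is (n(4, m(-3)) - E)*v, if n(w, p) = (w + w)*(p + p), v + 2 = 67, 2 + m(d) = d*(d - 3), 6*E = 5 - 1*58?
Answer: 103285/6 ≈ 17214.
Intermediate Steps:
E = -53/6 (E = (5 - 1*58)/6 = (5 - 58)/6 = (1/6)*(-53) = -53/6 ≈ -8.8333)
m(d) = -2 + d*(-3 + d) (m(d) = -2 + d*(d - 3) = -2 + d*(-3 + d))
v = 65 (v = -2 + 67 = 65)
n(w, p) = 4*p*w (n(w, p) = (2*w)*(2*p) = 4*p*w)
(n(4, m(-3)) - E)*v = (4*(-2 + (-3)**2 - 3*(-3))*4 - 1*(-53/6))*65 = (4*(-2 + 9 + 9)*4 + 53/6)*65 = (4*16*4 + 53/6)*65 = (256 + 53/6)*65 = (1589/6)*65 = 103285/6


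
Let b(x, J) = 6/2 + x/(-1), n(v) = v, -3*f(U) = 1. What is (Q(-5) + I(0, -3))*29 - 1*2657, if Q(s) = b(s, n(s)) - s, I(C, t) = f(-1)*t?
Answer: -2251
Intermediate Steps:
f(U) = -⅓ (f(U) = -⅓*1 = -⅓)
b(x, J) = 3 - x (b(x, J) = 6*(½) + x*(-1) = 3 - x)
I(C, t) = -t/3
Q(s) = 3 - 2*s (Q(s) = (3 - s) - s = 3 - 2*s)
(Q(-5) + I(0, -3))*29 - 1*2657 = ((3 - 2*(-5)) - ⅓*(-3))*29 - 1*2657 = ((3 + 10) + 1)*29 - 2657 = (13 + 1)*29 - 2657 = 14*29 - 2657 = 406 - 2657 = -2251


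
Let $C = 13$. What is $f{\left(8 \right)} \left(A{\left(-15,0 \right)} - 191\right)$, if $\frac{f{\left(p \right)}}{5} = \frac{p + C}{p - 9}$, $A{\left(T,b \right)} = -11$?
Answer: $21210$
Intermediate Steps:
$f{\left(p \right)} = \frac{5 \left(13 + p\right)}{-9 + p}$ ($f{\left(p \right)} = 5 \frac{p + 13}{p - 9} = 5 \frac{13 + p}{-9 + p} = \frac{5 \left(13 + p\right)}{-9 + p}$)
$f{\left(8 \right)} \left(A{\left(-15,0 \right)} - 191\right) = \frac{5 \left(13 + 8\right)}{-9 + 8} \left(-11 - 191\right) = 5 \frac{1}{-1} \cdot 21 \left(-202\right) = 5 \left(-1\right) 21 \left(-202\right) = \left(-105\right) \left(-202\right) = 21210$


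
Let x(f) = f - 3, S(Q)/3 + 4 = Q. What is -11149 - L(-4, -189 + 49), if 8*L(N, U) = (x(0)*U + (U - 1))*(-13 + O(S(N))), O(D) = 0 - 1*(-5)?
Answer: -10870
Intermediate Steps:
S(Q) = -12 + 3*Q
O(D) = 5 (O(D) = 0 + 5 = 5)
x(f) = -3 + f
L(N, U) = 1 + 2*U (L(N, U) = (((-3 + 0)*U + (U - 1))*(-13 + 5))/8 = ((-3*U + (-1 + U))*(-8))/8 = ((-1 - 2*U)*(-8))/8 = (8 + 16*U)/8 = 1 + 2*U)
-11149 - L(-4, -189 + 49) = -11149 - (1 + 2*(-189 + 49)) = -11149 - (1 + 2*(-140)) = -11149 - (1 - 280) = -11149 - 1*(-279) = -11149 + 279 = -10870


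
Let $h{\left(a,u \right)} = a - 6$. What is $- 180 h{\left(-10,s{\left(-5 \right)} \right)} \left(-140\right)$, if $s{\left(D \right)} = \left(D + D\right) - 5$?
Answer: $-403200$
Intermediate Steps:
$s{\left(D \right)} = -5 + 2 D$ ($s{\left(D \right)} = 2 D - 5 = -5 + 2 D$)
$h{\left(a,u \right)} = -6 + a$
$- 180 h{\left(-10,s{\left(-5 \right)} \right)} \left(-140\right) = - 180 \left(-6 - 10\right) \left(-140\right) = \left(-180\right) \left(-16\right) \left(-140\right) = 2880 \left(-140\right) = -403200$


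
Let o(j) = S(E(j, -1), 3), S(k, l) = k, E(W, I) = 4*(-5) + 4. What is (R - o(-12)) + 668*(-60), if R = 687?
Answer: -39377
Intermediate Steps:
E(W, I) = -16 (E(W, I) = -20 + 4 = -16)
o(j) = -16
(R - o(-12)) + 668*(-60) = (687 - 1*(-16)) + 668*(-60) = (687 + 16) - 40080 = 703 - 40080 = -39377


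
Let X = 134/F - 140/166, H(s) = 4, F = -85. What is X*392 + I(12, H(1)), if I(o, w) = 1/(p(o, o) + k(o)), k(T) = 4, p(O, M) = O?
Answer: -107068529/112880 ≈ -948.52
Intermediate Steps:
I(o, w) = 1/(4 + o) (I(o, w) = 1/(o + 4) = 1/(4 + o))
X = -17072/7055 (X = 134/(-85) - 140/166 = 134*(-1/85) - 140*1/166 = -134/85 - 70/83 = -17072/7055 ≈ -2.4198)
X*392 + I(12, H(1)) = -17072/7055*392 + 1/(4 + 12) = -6692224/7055 + 1/16 = -107068529/112880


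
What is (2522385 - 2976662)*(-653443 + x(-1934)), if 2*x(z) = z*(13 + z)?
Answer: -547024009428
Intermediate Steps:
x(z) = z*(13 + z)/2 (x(z) = (z*(13 + z))/2 = z*(13 + z)/2)
(2522385 - 2976662)*(-653443 + x(-1934)) = (2522385 - 2976662)*(-653443 + (1/2)*(-1934)*(13 - 1934)) = -454277*(-653443 + (1/2)*(-1934)*(-1921)) = -454277*(-653443 + 1857607) = -454277*1204164 = -547024009428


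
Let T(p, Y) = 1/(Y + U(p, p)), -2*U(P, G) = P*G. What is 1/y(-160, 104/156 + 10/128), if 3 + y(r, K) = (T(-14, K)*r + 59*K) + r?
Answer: -3585216/420947867 ≈ -0.0085170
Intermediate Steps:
U(P, G) = -G*P/2 (U(P, G) = -P*G/2 = -G*P/2)
T(p, Y) = 1/(Y - p**2/2) (T(p, Y) = 1/(Y - p*p/2) = 1/(Y - p**2/2))
y(r, K) = -3 + r + 59*K + 2*r/(-196 + 2*K) (y(r, K) = -3 + (((2/(-1*(-14)**2 + 2*K))*r + 59*K) + r) = -3 + (((2/(-1*196 + 2*K))*r + 59*K) + r) = -3 + (((2/(-196 + 2*K))*r + 59*K) + r) = -3 + ((2*r/(-196 + 2*K) + 59*K) + r) = -3 + ((59*K + 2*r/(-196 + 2*K)) + r) = -3 + (r + 59*K + 2*r/(-196 + 2*K)) = -3 + r + 59*K + 2*r/(-196 + 2*K))
1/y(-160, 104/156 + 10/128) = 1/((-160 + (-98 + (104/156 + 10/128))*(-3 - 160 + 59*(104/156 + 10/128)))/(-98 + (104/156 + 10/128))) = 1/((-160 + (-98 + (104*(1/156) + 10*(1/128)))*(-3 - 160 + 59*(104*(1/156) + 10*(1/128))))/(-98 + (104*(1/156) + 10*(1/128)))) = 1/((-160 + (-98 + (2/3 + 5/64))*(-3 - 160 + 59*(2/3 + 5/64)))/(-98 + (2/3 + 5/64))) = 1/((-160 + (-98 + 143/192)*(-3 - 160 + 59*(143/192)))/(-98 + 143/192)) = 1/((-160 - 18673*(-3 - 160 + 8437/192)/192)/(-18673/192)) = 1/(-192*(-160 - 18673/192*(-22859/192))/18673) = 1/(-192*(-160 + 426846107/36864)/18673) = 1/(-192/18673*420947867/36864) = 1/(-420947867/3585216) = -3585216/420947867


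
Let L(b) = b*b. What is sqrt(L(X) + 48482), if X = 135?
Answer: sqrt(66707) ≈ 258.28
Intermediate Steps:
L(b) = b**2
sqrt(L(X) + 48482) = sqrt(135**2 + 48482) = sqrt(18225 + 48482) = sqrt(66707)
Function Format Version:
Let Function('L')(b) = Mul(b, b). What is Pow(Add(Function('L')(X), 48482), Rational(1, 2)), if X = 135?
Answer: Pow(66707, Rational(1, 2)) ≈ 258.28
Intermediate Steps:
Function('L')(b) = Pow(b, 2)
Pow(Add(Function('L')(X), 48482), Rational(1, 2)) = Pow(Add(Pow(135, 2), 48482), Rational(1, 2)) = Pow(Add(18225, 48482), Rational(1, 2)) = Pow(66707, Rational(1, 2))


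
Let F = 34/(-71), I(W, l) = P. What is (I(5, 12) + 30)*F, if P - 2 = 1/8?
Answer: -4369/284 ≈ -15.384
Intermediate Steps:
P = 17/8 (P = 2 + 1/8 = 17/8 ≈ 2.1250)
I(W, l) = 17/8
F = -34/71 (F = 34*(-1/71) = -34/71 ≈ -0.47887)
(I(5, 12) + 30)*F = (17/8 + 30)*(-34/71) = (257/8)*(-34/71) = -4369/284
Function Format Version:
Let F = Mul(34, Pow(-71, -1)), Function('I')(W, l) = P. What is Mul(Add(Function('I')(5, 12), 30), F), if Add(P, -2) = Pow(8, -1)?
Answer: Rational(-4369, 284) ≈ -15.384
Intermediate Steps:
P = Rational(17, 8) (P = Add(2, Pow(8, -1)) = Add(2, Rational(1, 8)) = Rational(17, 8) ≈ 2.1250)
Function('I')(W, l) = Rational(17, 8)
F = Rational(-34, 71) (F = Mul(34, Rational(-1, 71)) = Rational(-34, 71) ≈ -0.47887)
Mul(Add(Function('I')(5, 12), 30), F) = Mul(Add(Rational(17, 8), 30), Rational(-34, 71)) = Mul(Rational(257, 8), Rational(-34, 71)) = Rational(-4369, 284)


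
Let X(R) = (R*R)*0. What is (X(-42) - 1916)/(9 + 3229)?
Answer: -958/1619 ≈ -0.59172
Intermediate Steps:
X(R) = 0 (X(R) = R²*0 = 0)
(X(-42) - 1916)/(9 + 3229) = (0 - 1916)/(9 + 3229) = -1916/3238 = -1916*1/3238 = -958/1619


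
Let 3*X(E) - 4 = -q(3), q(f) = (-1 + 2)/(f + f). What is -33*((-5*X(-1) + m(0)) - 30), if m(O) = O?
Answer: 7205/6 ≈ 1200.8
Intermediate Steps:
q(f) = 1/(2*f)
X(E) = 23/18 (X(E) = 4/3 + (-1/(2*3))/3 = 4/3 + (-1*⅙)/3 = 4/3 + (⅓)*(-⅙) = 4/3 - 1/18 = 23/18)
-33*((-5*X(-1) + m(0)) - 30) = -33*((-5*23/18 + 0) - 30) = -33*((-115/18 + 0) - 30) = -33*(-115/18 - 30) = -33*(-655/18) = 7205/6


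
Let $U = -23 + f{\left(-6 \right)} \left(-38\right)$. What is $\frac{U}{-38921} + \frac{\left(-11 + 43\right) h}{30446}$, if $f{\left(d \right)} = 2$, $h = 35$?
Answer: $\frac{23302837}{592494383} \approx 0.03933$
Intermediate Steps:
$U = -99$ ($U = -23 + 2 \left(-38\right) = -23 - 76 = -99$)
$\frac{U}{-38921} + \frac{\left(-11 + 43\right) h}{30446} = - \frac{99}{-38921} + \frac{\left(-11 + 43\right) 35}{30446} = \left(-99\right) \left(- \frac{1}{38921}\right) + 32 \cdot 35 \cdot \frac{1}{30446} = \frac{99}{38921} + 1120 \cdot \frac{1}{30446} = \frac{99}{38921} + \frac{560}{15223} = \frac{23302837}{592494383}$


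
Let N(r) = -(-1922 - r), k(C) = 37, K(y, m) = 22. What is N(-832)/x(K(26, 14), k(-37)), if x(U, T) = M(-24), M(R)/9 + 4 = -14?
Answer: -545/81 ≈ -6.7284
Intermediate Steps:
M(R) = -162 (M(R) = -36 + 9*(-14) = -36 - 126 = -162)
x(U, T) = -162
N(r) = 1922 + r
N(-832)/x(K(26, 14), k(-37)) = (1922 - 832)/(-162) = 1090*(-1/162) = -545/81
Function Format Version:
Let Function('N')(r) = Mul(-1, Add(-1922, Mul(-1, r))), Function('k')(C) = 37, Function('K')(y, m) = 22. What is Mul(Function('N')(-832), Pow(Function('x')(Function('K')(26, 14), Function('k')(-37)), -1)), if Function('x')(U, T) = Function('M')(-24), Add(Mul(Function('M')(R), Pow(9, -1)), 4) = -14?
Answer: Rational(-545, 81) ≈ -6.7284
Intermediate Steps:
Function('M')(R) = -162 (Function('M')(R) = Add(-36, Mul(9, -14)) = Add(-36, -126) = -162)
Function('x')(U, T) = -162
Function('N')(r) = Add(1922, r)
Mul(Function('N')(-832), Pow(Function('x')(Function('K')(26, 14), Function('k')(-37)), -1)) = Mul(Add(1922, -832), Pow(-162, -1)) = Mul(1090, Rational(-1, 162)) = Rational(-545, 81)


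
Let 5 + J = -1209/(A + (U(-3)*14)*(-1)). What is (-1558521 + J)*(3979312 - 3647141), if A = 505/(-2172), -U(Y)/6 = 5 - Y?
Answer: -755361897519042842/1459079 ≈ -5.1770e+11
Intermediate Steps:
U(Y) = -30 + 6*Y (U(Y) = -6*(5 - Y) = -30 + 6*Y)
A = -505/2172 (A = 505*(-1/2172) = -505/2172 ≈ -0.23250)
J = -9921343/1459079 (J = -5 - 1209/(-505/2172 + ((-30 + 6*(-3))*14)*(-1)) = -5 - 1209/(-505/2172 + ((-30 - 18)*14)*(-1)) = -5 - 1209/(-505/2172 - 48*14*(-1)) = -5 - 1209/(-505/2172 - 672*(-1)) = -5 - 1209/(-505/2172 + 672) = -5 - 1209/1459079/2172 = -5 - 1209*2172/1459079 = -5 - 2625948/1459079 = -9921343/1459079 ≈ -6.7997)
(-1558521 + J)*(3979312 - 3647141) = (-1558521 - 9921343/1459079)*(3979312 - 3647141) = -2274015183502/1459079*332171 = -755361897519042842/1459079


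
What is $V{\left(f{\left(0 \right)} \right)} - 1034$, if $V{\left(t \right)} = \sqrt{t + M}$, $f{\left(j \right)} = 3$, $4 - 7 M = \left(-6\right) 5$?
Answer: $-1034 + \frac{\sqrt{385}}{7} \approx -1031.2$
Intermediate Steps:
$M = \frac{34}{7}$ ($M = \frac{4}{7} - \frac{\left(-6\right) 5}{7} = \frac{4}{7} - - \frac{30}{7} = \frac{4}{7} + \frac{30}{7} = \frac{34}{7} \approx 4.8571$)
$V{\left(t \right)} = \sqrt{\frac{34}{7} + t}$ ($V{\left(t \right)} = \sqrt{t + \frac{34}{7}} = \sqrt{\frac{34}{7} + t}$)
$V{\left(f{\left(0 \right)} \right)} - 1034 = \frac{\sqrt{238 + 49 \cdot 3}}{7} - 1034 = \frac{\sqrt{238 + 147}}{7} - 1034 = \frac{\sqrt{385}}{7} - 1034 = -1034 + \frac{\sqrt{385}}{7}$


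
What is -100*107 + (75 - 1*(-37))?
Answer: -10588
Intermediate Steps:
-100*107 + (75 - 1*(-37)) = -10700 + (75 + 37) = -10700 + 112 = -10588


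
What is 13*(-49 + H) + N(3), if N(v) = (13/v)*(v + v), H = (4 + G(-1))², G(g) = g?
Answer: -494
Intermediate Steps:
H = 9 (H = (4 - 1)² = 3² = 9)
N(v) = 26 (N(v) = (13/v)*(2*v) = 26)
13*(-49 + H) + N(3) = 13*(-49 + 9) + 26 = 13*(-40) + 26 = -520 + 26 = -494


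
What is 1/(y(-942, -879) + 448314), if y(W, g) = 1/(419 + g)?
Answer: 460/206224439 ≈ 2.2306e-6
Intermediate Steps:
1/(y(-942, -879) + 448314) = 1/(1/(419 - 879) + 448314) = 1/(1/(-460) + 448314) = 1/(-1/460 + 448314) = 1/(206224439/460) = 460/206224439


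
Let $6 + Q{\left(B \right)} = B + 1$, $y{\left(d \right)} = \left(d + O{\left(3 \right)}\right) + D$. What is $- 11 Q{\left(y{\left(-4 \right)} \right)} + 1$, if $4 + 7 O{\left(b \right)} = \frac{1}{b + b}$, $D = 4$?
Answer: $\frac{2605}{42} \approx 62.024$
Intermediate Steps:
$O{\left(b \right)} = - \frac{4}{7} + \frac{1}{14 b}$ ($O{\left(b \right)} = - \frac{4}{7} + \frac{1}{7 \left(b + b\right)} = - \frac{4}{7} + \frac{1}{7 \cdot 2 b} = - \frac{4}{7} + \frac{\frac{1}{2} \frac{1}{b}}{7} = - \frac{4}{7} + \frac{1}{14 b}$)
$y{\left(d \right)} = \frac{145}{42} + d$ ($y{\left(d \right)} = \left(d + \frac{1 - 24}{14 \cdot 3}\right) + 4 = \left(d + \frac{1}{14} \cdot \frac{1}{3} \left(1 - 24\right)\right) + 4 = \left(d + \frac{1}{14} \cdot \frac{1}{3} \left(-23\right)\right) + 4 = \left(d - \frac{23}{42}\right) + 4 = \left(- \frac{23}{42} + d\right) + 4 = \frac{145}{42} + d$)
$Q{\left(B \right)} = -5 + B$ ($Q{\left(B \right)} = -6 + \left(B + 1\right) = -6 + \left(1 + B\right) = -5 + B$)
$- 11 Q{\left(y{\left(-4 \right)} \right)} + 1 = - 11 \left(-5 + \left(\frac{145}{42} - 4\right)\right) + 1 = - 11 \left(-5 - \frac{23}{42}\right) + 1 = \left(-11\right) \left(- \frac{233}{42}\right) + 1 = \frac{2563}{42} + 1 = \frac{2605}{42}$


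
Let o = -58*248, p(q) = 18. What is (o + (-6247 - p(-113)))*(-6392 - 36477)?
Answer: 885201981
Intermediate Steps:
o = -14384
(o + (-6247 - p(-113)))*(-6392 - 36477) = (-14384 + (-6247 - 1*18))*(-6392 - 36477) = (-14384 + (-6247 - 18))*(-42869) = (-14384 - 6265)*(-42869) = -20649*(-42869) = 885201981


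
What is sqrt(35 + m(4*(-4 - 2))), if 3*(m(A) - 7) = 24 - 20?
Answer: sqrt(390)/3 ≈ 6.5828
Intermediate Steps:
m(A) = 25/3 (m(A) = 7 + (24 - 20)/3 = 7 + (1/3)*4 = 7 + 4/3 = 25/3)
sqrt(35 + m(4*(-4 - 2))) = sqrt(35 + 25/3) = sqrt(130/3) = sqrt(390)/3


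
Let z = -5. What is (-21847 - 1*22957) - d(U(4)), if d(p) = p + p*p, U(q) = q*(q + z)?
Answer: -44816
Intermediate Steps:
U(q) = q*(-5 + q) (U(q) = q*(q - 5) = q*(-5 + q))
d(p) = p + p**2
(-21847 - 1*22957) - d(U(4)) = (-21847 - 1*22957) - 4*(-5 + 4)*(1 + 4*(-5 + 4)) = (-21847 - 22957) - 4*(-1)*(1 + 4*(-1)) = -44804 - (-4)*(1 - 4) = -44804 - (-4)*(-3) = -44804 - 1*12 = -44804 - 12 = -44816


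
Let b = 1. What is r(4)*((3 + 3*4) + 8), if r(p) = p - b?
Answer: 69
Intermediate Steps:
r(p) = -1 + p (r(p) = p - 1*1 = p - 1 = -1 + p)
r(4)*((3 + 3*4) + 8) = (-1 + 4)*((3 + 3*4) + 8) = 3*((3 + 12) + 8) = 3*(15 + 8) = 3*23 = 69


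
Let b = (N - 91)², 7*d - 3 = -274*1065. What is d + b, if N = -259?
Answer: 565693/7 ≈ 80813.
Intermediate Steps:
d = -291807/7 (d = 3/7 + (-274*1065)/7 = 3/7 + (⅐)*(-291810) = 3/7 - 291810/7 = -291807/7 ≈ -41687.)
b = 122500 (b = (-259 - 91)² = (-350)² = 122500)
d + b = -291807/7 + 122500 = 565693/7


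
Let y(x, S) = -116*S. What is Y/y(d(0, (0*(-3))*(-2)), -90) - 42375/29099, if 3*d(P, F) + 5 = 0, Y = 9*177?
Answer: -44004477/33754840 ≈ -1.3036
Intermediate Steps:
Y = 1593
d(P, F) = -5/3 (d(P, F) = -5/3 + (⅓)*0 = -5/3 + 0 = -5/3)
Y/y(d(0, (0*(-3))*(-2)), -90) - 42375/29099 = 1593/((-116*(-90))) - 42375/29099 = 1593/10440 - 42375*1/29099 = 1593*(1/10440) - 42375/29099 = 177/1160 - 42375/29099 = -44004477/33754840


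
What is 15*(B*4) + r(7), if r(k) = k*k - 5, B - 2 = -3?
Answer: -16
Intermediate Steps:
B = -1 (B = 2 - 3 = -1)
r(k) = -5 + k² (r(k) = k² - 5 = -5 + k²)
15*(B*4) + r(7) = 15*(-1*4) + (-5 + 7²) = 15*(-4) + (-5 + 49) = -60 + 44 = -16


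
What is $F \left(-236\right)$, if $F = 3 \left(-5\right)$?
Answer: $3540$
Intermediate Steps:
$F = -15$
$F \left(-236\right) = \left(-15\right) \left(-236\right) = 3540$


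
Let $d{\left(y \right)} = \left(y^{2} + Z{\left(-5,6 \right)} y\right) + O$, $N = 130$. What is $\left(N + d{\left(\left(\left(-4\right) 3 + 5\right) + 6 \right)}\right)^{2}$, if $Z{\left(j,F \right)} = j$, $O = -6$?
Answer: $16900$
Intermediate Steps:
$d{\left(y \right)} = -6 + y^{2} - 5 y$ ($d{\left(y \right)} = \left(y^{2} - 5 y\right) - 6 = -6 + y^{2} - 5 y$)
$\left(N + d{\left(\left(\left(-4\right) 3 + 5\right) + 6 \right)}\right)^{2} = \left(130 - \left(6 - \left(\left(\left(-4\right) 3 + 5\right) + 6\right)^{2} + 5 \left(\left(\left(-4\right) 3 + 5\right) + 6\right)\right)\right)^{2} = \left(130 - \left(6 - \left(\left(-12 + 5\right) + 6\right)^{2} + 5 \left(\left(-12 + 5\right) + 6\right)\right)\right)^{2} = \left(130 - \left(6 - \left(-7 + 6\right)^{2} + 5 \left(-7 + 6\right)\right)\right)^{2} = \left(130 - \left(1 - 1\right)\right)^{2} = \left(130 + \left(-6 + 1 + 5\right)\right)^{2} = \left(130 + 0\right)^{2} = 130^{2} = 16900$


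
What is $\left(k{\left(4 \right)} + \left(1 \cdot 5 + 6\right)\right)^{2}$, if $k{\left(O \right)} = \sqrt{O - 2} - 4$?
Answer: $\left(7 + \sqrt{2}\right)^{2} \approx 70.799$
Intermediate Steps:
$k{\left(O \right)} = -4 + \sqrt{-2 + O}$ ($k{\left(O \right)} = \sqrt{-2 + O} - 4 = -4 + \sqrt{-2 + O}$)
$\left(k{\left(4 \right)} + \left(1 \cdot 5 + 6\right)\right)^{2} = \left(\left(-4 + \sqrt{-2 + 4}\right) + \left(1 \cdot 5 + 6\right)\right)^{2} = \left(\left(-4 + \sqrt{2}\right) + \left(5 + 6\right)\right)^{2} = \left(\left(-4 + \sqrt{2}\right) + 11\right)^{2} = \left(7 + \sqrt{2}\right)^{2}$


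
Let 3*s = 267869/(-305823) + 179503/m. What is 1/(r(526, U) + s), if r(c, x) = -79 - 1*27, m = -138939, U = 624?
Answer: -6070105971/647817594686 ≈ -0.0093701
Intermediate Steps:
r(c, x) = -106 (r(c, x) = -79 - 27 = -106)
s = -4386361760/6070105971 (s = (267869/(-305823) + 179503/(-138939))/3 = (267869*(-1/305823) + 179503*(-1/138939))/3 = (-38267/43689 - 179503/138939)/3 = (⅓)*(-4386361760/2023368657) = -4386361760/6070105971 ≈ -0.72262)
1/(r(526, U) + s) = 1/(-106 - 4386361760/6070105971) = 1/(-647817594686/6070105971) = -6070105971/647817594686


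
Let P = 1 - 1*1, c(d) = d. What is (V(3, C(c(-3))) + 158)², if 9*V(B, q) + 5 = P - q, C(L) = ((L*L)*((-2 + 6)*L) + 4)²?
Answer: 9815689/9 ≈ 1.0906e+6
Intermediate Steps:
P = 0 (P = 1 - 1 = 0)
C(L) = (4 + 4*L³)² (C(L) = (L²*(4*L) + 4)² = (4*L³ + 4)² = (4 + 4*L³)²)
V(B, q) = -5/9 - q/9 (V(B, q) = -5/9 + (0 - q)/9 = -5/9 + (-q)/9 = -5/9 - q/9)
(V(3, C(c(-3))) + 158)² = ((-5/9 - 16*(1 + (-3)³)²/9) + 158)² = ((-5/9 - 16*(1 - 27)²/9) + 158)² = ((-5/9 - 16*(-26)²/9) + 158)² = ((-5/9 - 16*676/9) + 158)² = ((-5/9 - ⅑*10816) + 158)² = ((-5/9 - 10816/9) + 158)² = (-3607/3 + 158)² = (-3133/3)² = 9815689/9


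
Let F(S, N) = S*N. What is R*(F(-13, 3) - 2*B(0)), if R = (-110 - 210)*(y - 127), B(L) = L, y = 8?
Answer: -1485120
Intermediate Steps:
R = 38080 (R = (-110 - 210)*(8 - 127) = -320*(-119) = 38080)
F(S, N) = N*S
R*(F(-13, 3) - 2*B(0)) = 38080*(3*(-13) - 2*0) = 38080*(-39 + 0) = 38080*(-39) = -1485120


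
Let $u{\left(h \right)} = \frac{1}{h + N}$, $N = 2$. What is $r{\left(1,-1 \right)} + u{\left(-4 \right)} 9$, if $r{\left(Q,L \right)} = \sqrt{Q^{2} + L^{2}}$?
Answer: $- \frac{9}{2} + \sqrt{2} \approx -3.0858$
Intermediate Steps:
$u{\left(h \right)} = \frac{1}{2 + h}$ ($u{\left(h \right)} = \frac{1}{h + 2} = \frac{1}{2 + h}$)
$r{\left(Q,L \right)} = \sqrt{L^{2} + Q^{2}}$
$r{\left(1,-1 \right)} + u{\left(-4 \right)} 9 = \sqrt{\left(-1\right)^{2} + 1^{2}} + \frac{1}{2 - 4} \cdot 9 = \sqrt{1 + 1} + \frac{1}{-2} \cdot 9 = \sqrt{2} - \frac{9}{2} = - \frac{9}{2} + \sqrt{2}$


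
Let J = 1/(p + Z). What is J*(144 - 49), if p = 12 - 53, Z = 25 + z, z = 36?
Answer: 19/4 ≈ 4.7500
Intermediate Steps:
Z = 61 (Z = 25 + 36 = 61)
p = -41
J = 1/20 (J = 1/(-41 + 61) = 1/20 ≈ 0.050000)
J*(144 - 49) = (144 - 49)/20 = (1/20)*95 = 19/4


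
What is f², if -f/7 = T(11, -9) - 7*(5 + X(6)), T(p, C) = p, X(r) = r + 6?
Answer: 571536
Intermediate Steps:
X(r) = 6 + r
f = 756 (f = -7*(11 - 7*(5 + (6 + 6))) = -7*(11 - 7*(5 + 12)) = -7*(11 - 7*17) = -7*(11 - 1*119) = -7*(11 - 119) = -7*(-108) = 756)
f² = 756² = 571536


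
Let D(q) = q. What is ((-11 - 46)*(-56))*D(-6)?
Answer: -19152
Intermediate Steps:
((-11 - 46)*(-56))*D(-6) = ((-11 - 46)*(-56))*(-6) = -57*(-56)*(-6) = 3192*(-6) = -19152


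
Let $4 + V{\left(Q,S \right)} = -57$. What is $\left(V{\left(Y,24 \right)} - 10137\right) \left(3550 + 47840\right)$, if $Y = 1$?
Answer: $-524075220$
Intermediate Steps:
$V{\left(Q,S \right)} = -61$ ($V{\left(Q,S \right)} = -4 - 57 = -61$)
$\left(V{\left(Y,24 \right)} - 10137\right) \left(3550 + 47840\right) = \left(-61 - 10137\right) \left(3550 + 47840\right) = \left(-10198\right) 51390 = -524075220$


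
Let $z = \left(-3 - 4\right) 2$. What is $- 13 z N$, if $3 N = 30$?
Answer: $1820$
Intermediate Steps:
$N = 10$ ($N = \frac{1}{3} \cdot 30 = 10$)
$z = -14$ ($z = \left(-7\right) 2 = -14$)
$- 13 z N = \left(-13\right) \left(-14\right) 10 = 182 \cdot 10 = 1820$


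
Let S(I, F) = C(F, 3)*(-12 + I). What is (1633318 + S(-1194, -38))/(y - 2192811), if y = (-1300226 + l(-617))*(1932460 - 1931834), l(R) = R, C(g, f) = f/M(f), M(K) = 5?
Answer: -8162972/4082602645 ≈ -0.0019995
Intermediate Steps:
C(g, f) = f/5
y = -814327718 (y = (-1300226 - 617)*(1932460 - 1931834) = -1300843*626 = -814327718)
S(I, F) = -36/5 + 3*I/5 (S(I, F) = ((⅕)*3)*(-12 + I) = 3*(-12 + I)/5 = -36/5 + 3*I/5)
(1633318 + S(-1194, -38))/(y - 2192811) = (1633318 + (-36/5 + (⅗)*(-1194)))/(-814327718 - 2192811) = (1633318 + (-36/5 - 3582/5))/(-816520529) = (1633318 - 3618/5)*(-1/816520529) = (8162972/5)*(-1/816520529) = -8162972/4082602645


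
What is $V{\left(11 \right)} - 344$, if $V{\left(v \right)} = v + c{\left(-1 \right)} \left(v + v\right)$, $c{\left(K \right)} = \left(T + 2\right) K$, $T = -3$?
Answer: $-311$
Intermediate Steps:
$c{\left(K \right)} = - K$ ($c{\left(K \right)} = \left(-3 + 2\right) K = - K$)
$V{\left(v \right)} = 3 v$ ($V{\left(v \right)} = v + \left(-1\right) \left(-1\right) \left(v + v\right) = v + 1 \cdot 2 v = v + 2 v = 3 v$)
$V{\left(11 \right)} - 344 = 3 \cdot 11 - 344 = 33 - 344 = -311$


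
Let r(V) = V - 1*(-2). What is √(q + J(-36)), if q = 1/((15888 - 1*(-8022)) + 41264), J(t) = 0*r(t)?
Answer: √65174/65174 ≈ 0.0039171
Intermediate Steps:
r(V) = 2 + V (r(V) = V + 2 = 2 + V)
J(t) = 0 (J(t) = 0*(2 + t) = 0)
q = 1/65174 (q = 1/((15888 + 8022) + 41264) = 1/(23910 + 41264) = 1/65174 ≈ 1.5344e-5)
√(q + J(-36)) = √(1/65174 + 0) = √(1/65174) = √65174/65174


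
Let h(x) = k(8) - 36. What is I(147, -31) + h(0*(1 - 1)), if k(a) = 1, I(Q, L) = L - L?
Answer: -35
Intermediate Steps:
I(Q, L) = 0
h(x) = -35 (h(x) = 1 - 36 = -35)
I(147, -31) + h(0*(1 - 1)) = 0 - 35 = -35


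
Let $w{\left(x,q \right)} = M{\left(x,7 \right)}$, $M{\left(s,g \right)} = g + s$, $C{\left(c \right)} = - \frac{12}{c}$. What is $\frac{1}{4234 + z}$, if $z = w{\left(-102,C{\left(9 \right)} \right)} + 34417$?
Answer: $\frac{1}{38556} \approx 2.5936 \cdot 10^{-5}$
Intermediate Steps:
$w{\left(x,q \right)} = 7 + x$
$z = 34322$ ($z = \left(7 - 102\right) + 34417 = -95 + 34417 = 34322$)
$\frac{1}{4234 + z} = \frac{1}{4234 + 34322} = \frac{1}{38556}$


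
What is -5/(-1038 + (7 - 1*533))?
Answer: 5/1564 ≈ 0.0031969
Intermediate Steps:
-5/(-1038 + (7 - 1*533)) = -5/(-1038 + (7 - 533)) = -5/(-1038 - 526) = -5/(-1564) = -5*(-1/1564) = 5/1564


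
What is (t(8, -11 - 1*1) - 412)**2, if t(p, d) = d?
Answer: 179776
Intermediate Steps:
(t(8, -11 - 1*1) - 412)**2 = ((-11 - 1*1) - 412)**2 = ((-11 - 1) - 412)**2 = (-12 - 412)**2 = (-424)**2 = 179776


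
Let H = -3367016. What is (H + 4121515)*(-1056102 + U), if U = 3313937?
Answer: 1703534249665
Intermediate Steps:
(H + 4121515)*(-1056102 + U) = (-3367016 + 4121515)*(-1056102 + 3313937) = 754499*2257835 = 1703534249665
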